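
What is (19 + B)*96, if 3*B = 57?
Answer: 3648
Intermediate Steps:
B = 19 (B = (1/3)*57 = 19)
(19 + B)*96 = (19 + 19)*96 = 38*96 = 3648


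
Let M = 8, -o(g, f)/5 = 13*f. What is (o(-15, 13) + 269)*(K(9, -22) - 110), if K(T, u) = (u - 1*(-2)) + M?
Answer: 70272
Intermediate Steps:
o(g, f) = -65*f
K(T, u) = 10 + u (K(T, u) = (u - 1*(-2)) + 8 = (u + 2) + 8 = (2 + u) + 8 = 10 + u)
(o(-15, 13) + 269)*(K(9, -22) - 110) = (-65*13 + 269)*((10 - 22) - 110) = (-845 + 269)*(-12 - 110) = -576*(-122) = 70272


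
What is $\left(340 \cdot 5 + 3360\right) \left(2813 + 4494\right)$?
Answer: $36973420$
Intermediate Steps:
$\left(340 \cdot 5 + 3360\right) \left(2813 + 4494\right) = \left(1700 + 3360\right) 7307 = 5060 \cdot 7307 = 36973420$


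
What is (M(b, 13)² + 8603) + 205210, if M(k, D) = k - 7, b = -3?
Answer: 213913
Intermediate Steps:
M(k, D) = -7 + k
(M(b, 13)² + 8603) + 205210 = ((-7 - 3)² + 8603) + 205210 = ((-10)² + 8603) + 205210 = (100 + 8603) + 205210 = 8703 + 205210 = 213913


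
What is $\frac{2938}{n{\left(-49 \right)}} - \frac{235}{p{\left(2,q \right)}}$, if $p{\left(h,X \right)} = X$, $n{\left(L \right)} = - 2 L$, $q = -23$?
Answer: $\frac{45302}{1127} \approx 40.197$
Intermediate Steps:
$\frac{2938}{n{\left(-49 \right)}} - \frac{235}{p{\left(2,q \right)}} = \frac{2938}{\left(-2\right) \left(-49\right)} - \frac{235}{-23} = \frac{2938}{98} - - \frac{235}{23} = 2938 \cdot \frac{1}{98} + \frac{235}{23} = \frac{1469}{49} + \frac{235}{23} = \frac{45302}{1127}$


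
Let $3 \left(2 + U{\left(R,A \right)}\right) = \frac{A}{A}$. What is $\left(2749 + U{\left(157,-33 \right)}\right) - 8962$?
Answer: $- \frac{18644}{3} \approx -6214.7$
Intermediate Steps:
$U{\left(R,A \right)} = - \frac{5}{3}$ ($U{\left(R,A \right)} = -2 + \frac{A \frac{1}{A}}{3} = -2 + \frac{1}{3} \cdot 1 = -2 + \frac{1}{3} = - \frac{5}{3}$)
$\left(2749 + U{\left(157,-33 \right)}\right) - 8962 = \left(2749 - \frac{5}{3}\right) - 8962 = \frac{8242}{3} - 8962 = - \frac{18644}{3}$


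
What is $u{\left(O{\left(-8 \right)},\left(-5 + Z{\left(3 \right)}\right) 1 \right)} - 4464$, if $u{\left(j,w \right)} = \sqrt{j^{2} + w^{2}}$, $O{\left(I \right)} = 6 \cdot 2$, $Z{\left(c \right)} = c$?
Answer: $-4464 + 2 \sqrt{37} \approx -4451.8$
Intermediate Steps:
$O{\left(I \right)} = 12$
$u{\left(O{\left(-8 \right)},\left(-5 + Z{\left(3 \right)}\right) 1 \right)} - 4464 = \sqrt{12^{2} + \left(\left(-5 + 3\right) 1\right)^{2}} - 4464 = \sqrt{144 + \left(\left(-2\right) 1\right)^{2}} - 4464 = \sqrt{144 + \left(-2\right)^{2}} - 4464 = \sqrt{144 + 4} - 4464 = \sqrt{148} - 4464 = 2 \sqrt{37} - 4464 = -4464 + 2 \sqrt{37}$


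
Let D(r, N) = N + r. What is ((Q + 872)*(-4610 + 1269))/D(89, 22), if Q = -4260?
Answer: 11319308/111 ≈ 1.0198e+5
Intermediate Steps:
((Q + 872)*(-4610 + 1269))/D(89, 22) = ((-4260 + 872)*(-4610 + 1269))/(22 + 89) = -3388*(-3341)/111 = 11319308*(1/111) = 11319308/111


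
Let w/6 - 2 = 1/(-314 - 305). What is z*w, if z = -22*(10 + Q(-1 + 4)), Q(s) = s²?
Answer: -3102396/619 ≈ -5011.9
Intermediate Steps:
w = 7422/619 (w = 12 + 6/(-314 - 305) = 12 + 6/(-619) = 12 + 6*(-1/619) = 12 - 6/619 = 7422/619 ≈ 11.990)
z = -418 (z = -22*(10 + (-1 + 4)²) = -22*(10 + 3²) = -22*(10 + 9) = -22*19 = -418)
z*w = -418*7422/619 = -3102396/619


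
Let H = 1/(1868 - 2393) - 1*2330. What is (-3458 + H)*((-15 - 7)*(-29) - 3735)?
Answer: 9410856997/525 ≈ 1.7925e+7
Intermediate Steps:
H = -1223251/525 (H = 1/(-525) - 2330 = -1/525 - 2330 = -1223251/525 ≈ -2330.0)
(-3458 + H)*((-15 - 7)*(-29) - 3735) = (-3458 - 1223251/525)*((-15 - 7)*(-29) - 3735) = -3038701*(-22*(-29) - 3735)/525 = -3038701*(638 - 3735)/525 = -3038701/525*(-3097) = 9410856997/525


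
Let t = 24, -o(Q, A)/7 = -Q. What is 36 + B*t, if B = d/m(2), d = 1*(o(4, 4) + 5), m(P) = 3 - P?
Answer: 828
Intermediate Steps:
o(Q, A) = 7*Q (o(Q, A) = -(-7)*Q = 7*Q)
d = 33 (d = 1*(7*4 + 5) = 1*(28 + 5) = 1*33 = 33)
B = 33 (B = 33/(3 - 1*2) = 33/(3 - 2) = 33/1 = 33*1 = 33)
36 + B*t = 36 + 33*24 = 36 + 792 = 828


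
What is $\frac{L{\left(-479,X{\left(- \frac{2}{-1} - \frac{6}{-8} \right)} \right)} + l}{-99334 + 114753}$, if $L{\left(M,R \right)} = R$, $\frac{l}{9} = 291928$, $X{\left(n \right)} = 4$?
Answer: $\frac{2627356}{15419} \approx 170.4$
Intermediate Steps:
$l = 2627352$ ($l = 9 \cdot 291928 = 2627352$)
$\frac{L{\left(-479,X{\left(- \frac{2}{-1} - \frac{6}{-8} \right)} \right)} + l}{-99334 + 114753} = \frac{4 + 2627352}{-99334 + 114753} = \frac{2627356}{15419}$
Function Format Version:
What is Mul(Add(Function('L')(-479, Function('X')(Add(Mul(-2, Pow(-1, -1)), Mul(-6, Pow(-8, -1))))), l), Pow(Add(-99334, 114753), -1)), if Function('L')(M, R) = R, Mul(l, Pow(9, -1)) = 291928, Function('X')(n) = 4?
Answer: Rational(2627356, 15419) ≈ 170.40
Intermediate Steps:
l = 2627352 (l = Mul(9, 291928) = 2627352)
Mul(Add(Function('L')(-479, Function('X')(Add(Mul(-2, Pow(-1, -1)), Mul(-6, Pow(-8, -1))))), l), Pow(Add(-99334, 114753), -1)) = Mul(Add(4, 2627352), Pow(Add(-99334, 114753), -1)) = Mul(2627356, Pow(15419, -1)) = Mul(2627356, Rational(1, 15419)) = Rational(2627356, 15419)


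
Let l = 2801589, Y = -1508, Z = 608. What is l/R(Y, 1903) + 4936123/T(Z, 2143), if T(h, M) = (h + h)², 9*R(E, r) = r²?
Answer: 55158997716763/5354818146304 ≈ 10.301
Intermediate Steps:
R(E, r) = r²/9
T(h, M) = 4*h² (T(h, M) = (2*h)² = 4*h²)
l/R(Y, 1903) + 4936123/T(Z, 2143) = 2801589/(((⅑)*1903²)) + 4936123/((4*608²)) = 2801589/(((⅑)*3621409)) + 4936123/((4*369664)) = 2801589/(3621409/9) + 4936123/1478656 = 2801589*(9/3621409) + 4936123*(1/1478656) = 25214301/3621409 + 4936123/1478656 = 55158997716763/5354818146304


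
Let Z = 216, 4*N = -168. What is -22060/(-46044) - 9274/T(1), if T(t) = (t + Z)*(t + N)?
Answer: 155819969/102413367 ≈ 1.5215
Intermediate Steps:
N = -42 (N = (¼)*(-168) = -42)
T(t) = (-42 + t)*(216 + t) (T(t) = (t + 216)*(t - 42) = (216 + t)*(-42 + t) = (-42 + t)*(216 + t))
-22060/(-46044) - 9274/T(1) = -22060/(-46044) - 9274/(-9072 + 1² + 174*1) = -22060*(-1/46044) - 9274/(-9072 + 1 + 174) = 5515/11511 - 9274/(-8897) = 5515/11511 - 9274*(-1/8897) = 5515/11511 + 9274/8897 = 155819969/102413367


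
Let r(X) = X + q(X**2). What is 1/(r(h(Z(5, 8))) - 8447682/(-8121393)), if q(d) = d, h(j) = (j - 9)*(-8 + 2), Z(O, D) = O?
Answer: 2707131/1627094494 ≈ 0.0016638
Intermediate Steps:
h(j) = 54 - 6*j (h(j) = (-9 + j)*(-6) = 54 - 6*j)
r(X) = X + X**2
1/(r(h(Z(5, 8))) - 8447682/(-8121393)) = 1/((54 - 6*5)*(1 + (54 - 6*5)) - 8447682/(-8121393)) = 1/((54 - 30)*(1 + (54 - 30)) - 8447682*(-1/8121393)) = 1/(24*(1 + 24) + 2815894/2707131) = 1/(24*25 + 2815894/2707131) = 1/(600 + 2815894/2707131) = 1/(1627094494/2707131) = 2707131/1627094494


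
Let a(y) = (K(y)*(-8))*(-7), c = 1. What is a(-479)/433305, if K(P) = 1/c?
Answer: 56/433305 ≈ 0.00012924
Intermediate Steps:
K(P) = 1 (K(P) = 1/1 = 1)
a(y) = 56 (a(y) = (1*(-8))*(-7) = -8*(-7) = 56)
a(-479)/433305 = 56/433305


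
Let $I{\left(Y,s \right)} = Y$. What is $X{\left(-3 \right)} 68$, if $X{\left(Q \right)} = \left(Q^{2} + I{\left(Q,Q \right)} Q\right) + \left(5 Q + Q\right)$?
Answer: $0$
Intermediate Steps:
$X{\left(Q \right)} = 2 Q^{2} + 6 Q$ ($X{\left(Q \right)} = \left(Q^{2} + Q Q\right) + \left(5 Q + Q\right) = \left(Q^{2} + Q^{2}\right) + 6 Q = 2 Q^{2} + 6 Q$)
$X{\left(-3 \right)} 68 = 2 \left(-3\right) \left(3 - 3\right) 68 = 2 \left(-3\right) 0 \cdot 68 = 0 \cdot 68 = 0$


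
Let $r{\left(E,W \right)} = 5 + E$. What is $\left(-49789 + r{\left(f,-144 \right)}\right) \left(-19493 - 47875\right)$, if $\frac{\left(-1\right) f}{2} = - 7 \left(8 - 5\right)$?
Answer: $3351019056$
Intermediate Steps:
$f = 42$ ($f = - 2 \left(- 7 \left(8 - 5\right)\right) = - 2 \left(\left(-7\right) 3\right) = \left(-2\right) \left(-21\right) = 42$)
$\left(-49789 + r{\left(f,-144 \right)}\right) \left(-19493 - 47875\right) = \left(-49789 + \left(5 + 42\right)\right) \left(-19493 - 47875\right) = \left(-49789 + 47\right) \left(-67368\right) = \left(-49742\right) \left(-67368\right) = 3351019056$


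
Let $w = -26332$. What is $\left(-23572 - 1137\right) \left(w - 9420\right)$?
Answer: $883396168$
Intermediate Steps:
$\left(-23572 - 1137\right) \left(w - 9420\right) = \left(-23572 - 1137\right) \left(-26332 - 9420\right) = \left(-24709\right) \left(-35752\right) = 883396168$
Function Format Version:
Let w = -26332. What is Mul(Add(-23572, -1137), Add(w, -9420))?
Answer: 883396168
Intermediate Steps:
Mul(Add(-23572, -1137), Add(w, -9420)) = Mul(Add(-23572, -1137), Add(-26332, -9420)) = Mul(-24709, -35752) = 883396168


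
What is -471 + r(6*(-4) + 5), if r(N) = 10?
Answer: -461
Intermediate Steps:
-471 + r(6*(-4) + 5) = -471 + 10 = -461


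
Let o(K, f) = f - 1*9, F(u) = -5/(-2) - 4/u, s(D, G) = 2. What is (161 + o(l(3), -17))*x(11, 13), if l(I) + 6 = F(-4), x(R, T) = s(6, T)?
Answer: 270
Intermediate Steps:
x(R, T) = 2
F(u) = 5/2 - 4/u (F(u) = -5*(-½) - 4/u = 5/2 - 4/u)
l(I) = -5/2 (l(I) = -6 + (5/2 - 4/(-4)) = -6 + (5/2 - 4*(-¼)) = -6 + (5/2 + 1) = -6 + 7/2 = -5/2)
o(K, f) = -9 + f (o(K, f) = f - 9 = -9 + f)
(161 + o(l(3), -17))*x(11, 13) = (161 + (-9 - 17))*2 = (161 - 26)*2 = 135*2 = 270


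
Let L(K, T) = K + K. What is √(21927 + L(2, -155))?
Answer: √21931 ≈ 148.09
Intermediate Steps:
L(K, T) = 2*K
√(21927 + L(2, -155)) = √(21927 + 2*2) = √(21927 + 4) = √21931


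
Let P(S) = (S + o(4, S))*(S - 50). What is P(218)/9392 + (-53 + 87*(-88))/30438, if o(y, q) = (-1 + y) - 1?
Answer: 65786597/17867106 ≈ 3.6820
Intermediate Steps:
o(y, q) = -2 + y
P(S) = (-50 + S)*(2 + S) (P(S) = (S + (-2 + 4))*(S - 50) = (S + 2)*(-50 + S) = (2 + S)*(-50 + S) = (-50 + S)*(2 + S))
P(218)/9392 + (-53 + 87*(-88))/30438 = (-100 + 218**2 - 48*218)/9392 + (-53 + 87*(-88))/30438 = (-100 + 47524 - 10464)*(1/9392) + (-53 - 7656)*(1/30438) = 36960*(1/9392) - 7709*1/30438 = 2310/587 - 7709/30438 = 65786597/17867106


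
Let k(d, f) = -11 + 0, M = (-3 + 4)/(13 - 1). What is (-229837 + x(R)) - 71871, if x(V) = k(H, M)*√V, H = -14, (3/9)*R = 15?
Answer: -301708 - 33*√5 ≈ -3.0178e+5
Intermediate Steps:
R = 45 (R = 3*15 = 45)
M = 1/12 ≈ 0.083333
k(d, f) = -11
x(V) = -11*√V
(-229837 + x(R)) - 71871 = (-229837 - 33*√5) - 71871 = -301708 - 33*√5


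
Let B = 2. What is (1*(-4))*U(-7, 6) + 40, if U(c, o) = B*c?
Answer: 96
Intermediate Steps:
U(c, o) = 2*c
(1*(-4))*U(-7, 6) + 40 = (1*(-4))*(2*(-7)) + 40 = -4*(-14) + 40 = 56 + 40 = 96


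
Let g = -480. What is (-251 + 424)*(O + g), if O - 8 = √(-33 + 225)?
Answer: -81656 + 1384*√3 ≈ -79259.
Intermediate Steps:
O = 8 + 8*√3 (O = 8 + √(-33 + 225) = 8 + √192 = 8 + 8*√3 ≈ 21.856)
(-251 + 424)*(O + g) = (-251 + 424)*((8 + 8*√3) - 480) = 173*(-472 + 8*√3) = -81656 + 1384*√3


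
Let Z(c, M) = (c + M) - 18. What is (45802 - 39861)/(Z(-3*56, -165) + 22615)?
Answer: 5941/22264 ≈ 0.26684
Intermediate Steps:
Z(c, M) = -18 + M + c (Z(c, M) = (M + c) - 18 = -18 + M + c)
(45802 - 39861)/(Z(-3*56, -165) + 22615) = (45802 - 39861)/((-18 - 165 - 3*56) + 22615) = 5941/((-18 - 165 - 168) + 22615) = 5941/(-351 + 22615) = 5941/22264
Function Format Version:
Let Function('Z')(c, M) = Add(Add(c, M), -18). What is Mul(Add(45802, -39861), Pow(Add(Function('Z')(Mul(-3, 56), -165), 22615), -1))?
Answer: Rational(5941, 22264) ≈ 0.26684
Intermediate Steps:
Function('Z')(c, M) = Add(-18, M, c) (Function('Z')(c, M) = Add(Add(M, c), -18) = Add(-18, M, c))
Mul(Add(45802, -39861), Pow(Add(Function('Z')(Mul(-3, 56), -165), 22615), -1)) = Mul(Add(45802, -39861), Pow(Add(Add(-18, -165, Mul(-3, 56)), 22615), -1)) = Mul(5941, Pow(Add(Add(-18, -165, -168), 22615), -1)) = Mul(5941, Pow(Add(-351, 22615), -1)) = Mul(5941, Pow(22264, -1)) = Mul(5941, Rational(1, 22264)) = Rational(5941, 22264)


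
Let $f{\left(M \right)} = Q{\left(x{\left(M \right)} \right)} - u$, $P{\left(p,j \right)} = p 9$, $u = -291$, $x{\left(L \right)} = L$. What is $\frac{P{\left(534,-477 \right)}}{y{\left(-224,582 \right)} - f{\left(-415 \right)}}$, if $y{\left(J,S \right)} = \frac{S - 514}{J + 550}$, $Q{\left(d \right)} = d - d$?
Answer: $- \frac{783378}{47399} \approx -16.527$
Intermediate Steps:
$Q{\left(d \right)} = 0$
$P{\left(p,j \right)} = 9 p$
$y{\left(J,S \right)} = \frac{-514 + S}{550 + J}$
$f{\left(M \right)} = 291$ ($f{\left(M \right)} = 0 - -291 = 0 + 291 = 291$)
$\frac{P{\left(534,-477 \right)}}{y{\left(-224,582 \right)} - f{\left(-415 \right)}} = \frac{9 \cdot 534}{\frac{-514 + 582}{550 - 224} - 291} = \frac{4806}{\frac{1}{326} \cdot 68 - 291} = \frac{4806}{\frac{34}{163} - 291} = \frac{4806}{- \frac{47399}{163}} = 4806 \left(- \frac{163}{47399}\right) = - \frac{783378}{47399}$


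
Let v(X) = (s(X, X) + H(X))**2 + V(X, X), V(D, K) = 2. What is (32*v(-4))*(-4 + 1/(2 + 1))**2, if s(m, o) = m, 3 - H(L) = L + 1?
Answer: 7744/3 ≈ 2581.3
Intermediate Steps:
H(L) = 2 - L (H(L) = 3 - (L + 1) = 3 - (1 + L) = 3 + (-1 - L) = 2 - L)
v(X) = 6 (v(X) = (X + (2 - X))**2 + 2 = 2**2 + 2 = 4 + 2 = 6)
(32*v(-4))*(-4 + 1/(2 + 1))**2 = (32*6)*(-4 + 1/(2 + 1))**2 = 192*(-4 + 1/3)**2 = 192*(-11/3)**2 = 192*(121/9) = 7744/3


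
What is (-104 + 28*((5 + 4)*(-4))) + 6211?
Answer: 5099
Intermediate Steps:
(-104 + 28*((5 + 4)*(-4))) + 6211 = (-104 + 28*(9*(-4))) + 6211 = (-104 + 28*(-36)) + 6211 = (-104 - 1008) + 6211 = -1112 + 6211 = 5099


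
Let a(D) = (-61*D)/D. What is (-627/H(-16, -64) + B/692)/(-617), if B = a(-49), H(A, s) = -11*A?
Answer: 10105/1707856 ≈ 0.0059168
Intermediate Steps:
a(D) = -61
B = -61
(-627/H(-16, -64) + B/692)/(-617) = (-627/((-11*(-16))) - 61/692)/(-617) = (-627/176 - 61*1/692)*(-1/617) = (-627*1/176 - 61/692)*(-1/617) = (-57/16 - 61/692)*(-1/617) = -10105/2768*(-1/617) = 10105/1707856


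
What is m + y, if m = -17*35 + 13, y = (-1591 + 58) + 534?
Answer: -1581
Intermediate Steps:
y = -999 (y = -1533 + 534 = -999)
m = -582 (m = -595 + 13 = -582)
m + y = -582 - 999 = -1581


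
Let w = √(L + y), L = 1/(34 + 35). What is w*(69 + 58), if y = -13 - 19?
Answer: 127*I*√152283/69 ≈ 718.26*I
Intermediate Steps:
L = 1/69 ≈ 0.014493
y = -32
w = I*√152283/69 (w = √(1/69 - 32) = √(-2207/69) = I*√152283/69 ≈ 5.6556*I)
w*(69 + 58) = (I*√152283/69)*(69 + 58) = (I*√152283/69)*127 = 127*I*√152283/69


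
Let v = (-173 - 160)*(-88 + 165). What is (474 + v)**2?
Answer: 633377889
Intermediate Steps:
v = -25641 (v = -333*77 = -25641)
(474 + v)**2 = (474 - 25641)**2 = (-25167)**2 = 633377889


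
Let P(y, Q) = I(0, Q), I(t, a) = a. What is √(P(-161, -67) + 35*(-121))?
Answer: 3*I*√478 ≈ 65.59*I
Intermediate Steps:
P(y, Q) = Q
√(P(-161, -67) + 35*(-121)) = √(-67 + 35*(-121)) = √(-67 - 4235) = √(-4302) = 3*I*√478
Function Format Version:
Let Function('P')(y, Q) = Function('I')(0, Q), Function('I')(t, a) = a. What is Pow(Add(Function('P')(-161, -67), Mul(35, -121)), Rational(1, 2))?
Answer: Mul(3, I, Pow(478, Rational(1, 2))) ≈ Mul(65.590, I)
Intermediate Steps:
Function('P')(y, Q) = Q
Pow(Add(Function('P')(-161, -67), Mul(35, -121)), Rational(1, 2)) = Pow(Add(-67, Mul(35, -121)), Rational(1, 2)) = Pow(Add(-67, -4235), Rational(1, 2)) = Pow(-4302, Rational(1, 2)) = Mul(3, I, Pow(478, Rational(1, 2)))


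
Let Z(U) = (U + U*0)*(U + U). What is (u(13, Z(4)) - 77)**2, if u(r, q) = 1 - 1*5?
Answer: 6561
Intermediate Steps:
Z(U) = 2*U**2 (Z(U) = (U + 0)*(2*U) = U*(2*U) = 2*U**2)
u(r, q) = -4 (u(r, q) = 1 - 5 = -4)
(u(13, Z(4)) - 77)**2 = (-4 - 77)**2 = (-81)**2 = 6561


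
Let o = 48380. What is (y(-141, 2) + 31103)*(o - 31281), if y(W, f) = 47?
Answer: 532633850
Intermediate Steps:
(y(-141, 2) + 31103)*(o - 31281) = (47 + 31103)*(48380 - 31281) = 31150*17099 = 532633850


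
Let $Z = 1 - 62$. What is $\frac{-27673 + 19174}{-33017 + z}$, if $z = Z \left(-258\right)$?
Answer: $\frac{8499}{17279} \approx 0.49187$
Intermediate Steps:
$Z = -61$
$z = 15738$ ($z = \left(-61\right) \left(-258\right) = 15738$)
$\frac{-27673 + 19174}{-33017 + z} = \frac{-27673 + 19174}{-33017 + 15738} = - \frac{8499}{-17279} = \left(-8499\right) \left(- \frac{1}{17279}\right) = \frac{8499}{17279}$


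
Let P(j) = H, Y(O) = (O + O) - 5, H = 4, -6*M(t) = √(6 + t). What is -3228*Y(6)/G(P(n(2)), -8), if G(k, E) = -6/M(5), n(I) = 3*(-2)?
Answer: -1883*√11/3 ≈ -2081.7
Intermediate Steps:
M(t) = -√(6 + t)/6
n(I) = -6
Y(O) = -5 + 2*O (Y(O) = 2*O - 5 = -5 + 2*O)
P(j) = 4
G(k, E) = 36*√11/11 (G(k, E) = -6*(-6/√(6 + 5)) = -6*(-6*√11/11) = -(-36)*√11/11 = 36*√11/11)
-3228*Y(6)/G(P(n(2)), -8) = -3228*(-5 + 2*6)/(36*√11/11) = -3228*(-5 + 12)*√11/36 = -22596*√11/36 = -1883*√11/3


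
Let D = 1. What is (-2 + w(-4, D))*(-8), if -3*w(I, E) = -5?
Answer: 8/3 ≈ 2.6667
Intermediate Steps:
w(I, E) = 5/3 (w(I, E) = -1/3*(-5) = 5/3)
(-2 + w(-4, D))*(-8) = (-2 + 5/3)*(-8) = -1/3*(-8) = 8/3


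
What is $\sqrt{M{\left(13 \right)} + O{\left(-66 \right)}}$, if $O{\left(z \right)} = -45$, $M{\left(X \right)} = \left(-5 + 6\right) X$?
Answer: $4 i \sqrt{2} \approx 5.6569 i$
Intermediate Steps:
$M{\left(X \right)} = X$ ($M{\left(X \right)} = 1 X = X$)
$\sqrt{M{\left(13 \right)} + O{\left(-66 \right)}} = \sqrt{13 - 45} = \sqrt{-32} = 4 i \sqrt{2}$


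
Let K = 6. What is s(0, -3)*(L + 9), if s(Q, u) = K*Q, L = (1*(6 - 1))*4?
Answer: 0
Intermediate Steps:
L = 20 (L = (1*5)*4 = 5*4 = 20)
s(Q, u) = 6*Q
s(0, -3)*(L + 9) = (6*0)*(20 + 9) = 0*29 = 0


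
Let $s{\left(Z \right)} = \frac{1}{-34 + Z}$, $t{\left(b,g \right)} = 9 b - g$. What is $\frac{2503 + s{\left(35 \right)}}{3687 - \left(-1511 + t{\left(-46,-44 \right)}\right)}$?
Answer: $\frac{313}{696} \approx 0.44971$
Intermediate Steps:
$t{\left(b,g \right)} = - g + 9 b$
$\frac{2503 + s{\left(35 \right)}}{3687 - \left(-1511 + t{\left(-46,-44 \right)}\right)} = \frac{2503 + \frac{1}{-34 + 35}}{3687 - \left(-1511 - 414 + 44\right)} = \frac{2503 + 1^{-1}}{3687 + \left(1511 - \left(44 - 414\right)\right)} = \frac{2503 + 1}{3687 + \left(1511 - -370\right)} = \frac{2504}{3687 + \left(1511 + 370\right)} = \frac{2504}{3687 + 1881} = \frac{2504}{5568} = 2504 \cdot \frac{1}{5568} = \frac{313}{696}$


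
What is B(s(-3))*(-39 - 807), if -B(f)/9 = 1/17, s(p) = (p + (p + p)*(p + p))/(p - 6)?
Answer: 7614/17 ≈ 447.88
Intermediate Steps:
s(p) = (p + 4*p**2)/(-6 + p) (s(p) = (p + (2*p)*(2*p))/(-6 + p) = (p + 4*p**2)/(-6 + p))
B(f) = -9/17
B(s(-3))*(-39 - 807) = -9*(-39 - 807)/17 = -9/17*(-846) = 7614/17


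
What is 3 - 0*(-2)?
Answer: 3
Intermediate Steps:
3 - 0*(-2) = 3 - 5*0 = 3 + 0 = 3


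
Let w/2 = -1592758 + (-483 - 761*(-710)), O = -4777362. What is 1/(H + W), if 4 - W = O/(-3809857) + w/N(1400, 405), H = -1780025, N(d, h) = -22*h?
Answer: -514330695/915641644095764 ≈ -5.6172e-7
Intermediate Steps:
w = -2105862 (w = 2*(-1592758 + (-483 - 761*(-710))) = 2*(-1592758 + (-483 + 540310)) = 2*(-1592758 + 539827) = 2*(-1052931) = -2105862)
W = -120148728389/514330695 (W = 4 - (-4777362/(-3809857) - 2105862/((-22*405))) = 4 - (-4777362*(-1/3809857) - 2105862/(-8910)) = 4 - (4777362/3809857 - 2105862*(-1/8910)) = 4 - (4777362/3809857 + 31907/135) = 4 - 1*122206051169/514330695 = 4 - 122206051169/514330695 = -120148728389/514330695 ≈ -233.60)
1/(H + W) = 1/(-1780025 - 120148728389/514330695) = 1/(-915641644095764/514330695) = -514330695/915641644095764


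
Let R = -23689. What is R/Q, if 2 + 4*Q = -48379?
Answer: 94756/48381 ≈ 1.9585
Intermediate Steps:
Q = -48381/4 (Q = -½ + (¼)*(-48379) = -½ - 48379/4 = -48381/4 ≈ -12095.)
R/Q = -23689/(-48381/4) = -23689*(-4/48381) = 94756/48381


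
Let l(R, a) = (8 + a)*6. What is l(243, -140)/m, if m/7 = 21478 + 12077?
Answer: -264/78295 ≈ -0.0033719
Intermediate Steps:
l(R, a) = 48 + 6*a
m = 234885 (m = 7*(21478 + 12077) = 7*33555 = 234885)
l(243, -140)/m = (48 + 6*(-140))/234885 = (48 - 840)*(1/234885) = -792*1/234885 = -264/78295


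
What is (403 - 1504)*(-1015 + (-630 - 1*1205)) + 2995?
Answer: 3140845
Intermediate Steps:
(403 - 1504)*(-1015 + (-630 - 1*1205)) + 2995 = -1101*(-1015 + (-630 - 1205)) + 2995 = -1101*(-1015 - 1835) + 2995 = -1101*(-2850) + 2995 = 3137850 + 2995 = 3140845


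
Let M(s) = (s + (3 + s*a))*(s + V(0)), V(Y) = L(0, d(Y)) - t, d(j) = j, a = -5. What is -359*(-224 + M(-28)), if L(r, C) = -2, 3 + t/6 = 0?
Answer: 575836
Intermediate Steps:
t = -18 (t = -18 + 6*0 = -18 + 0 = -18)
V(Y) = 16 (V(Y) = -2 - 1*(-18) = -2 + 18 = 16)
M(s) = (3 - 4*s)*(16 + s) (M(s) = (s + (3 + s*(-5)))*(s + 16) = (s + (3 - 5*s))*(16 + s) = (3 - 4*s)*(16 + s))
-359*(-224 + M(-28)) = -359*(-224 + (48 - 61*(-28) - 4*(-28)²)) = -359*(-224 + (48 + 1708 - 4*784)) = -359*(-224 + (48 + 1708 - 3136)) = -359*(-224 - 1380) = -359*(-1604) = 575836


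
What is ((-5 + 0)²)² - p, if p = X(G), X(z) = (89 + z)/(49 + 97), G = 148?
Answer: 91013/146 ≈ 623.38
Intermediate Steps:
X(z) = 89/146 + z/146 (X(z) = (89 + z)/146 = (89 + z)*(1/146) = 89/146 + z/146)
p = 237/146 (p = 89/146 + (1/146)*148 = 89/146 + 74/73 = 237/146 ≈ 1.6233)
((-5 + 0)²)² - p = ((-5 + 0)²)² - 1*237/146 = ((-5)²)² - 237/146 = 25² - 237/146 = 625 - 237/146 = 91013/146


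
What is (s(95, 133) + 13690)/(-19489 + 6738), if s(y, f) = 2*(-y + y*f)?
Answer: -38770/12751 ≈ -3.0405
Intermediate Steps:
s(y, f) = -2*y + 2*f*y (s(y, f) = 2*(-y + f*y) = -2*y + 2*f*y)
(s(95, 133) + 13690)/(-19489 + 6738) = (2*95*(-1 + 133) + 13690)/(-19489 + 6738) = (2*95*132 + 13690)/(-12751) = (25080 + 13690)*(-1/12751) = 38770*(-1/12751) = -38770/12751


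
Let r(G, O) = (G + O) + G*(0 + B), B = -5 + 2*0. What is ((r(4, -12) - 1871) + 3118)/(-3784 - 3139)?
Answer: -53/301 ≈ -0.17608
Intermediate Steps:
B = -5 (B = -5 + 0 = -5)
r(G, O) = O - 4*G (r(G, O) = (G + O) + G*(0 - 5) = (G + O) + G*(-5) = (G + O) - 5*G = O - 4*G)
((r(4, -12) - 1871) + 3118)/(-3784 - 3139) = (((-12 - 4*4) - 1871) + 3118)/(-3784 - 3139) = (((-12 - 16) - 1871) + 3118)/(-6923) = ((-28 - 1871) + 3118)*(-1/6923) = (-1899 + 3118)*(-1/6923) = 1219*(-1/6923) = -53/301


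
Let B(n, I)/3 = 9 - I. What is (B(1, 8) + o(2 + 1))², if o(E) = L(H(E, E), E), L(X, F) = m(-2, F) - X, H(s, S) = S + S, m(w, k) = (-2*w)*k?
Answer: 81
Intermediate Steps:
m(w, k) = -2*k*w
H(s, S) = 2*S
L(X, F) = -X + 4*F (L(X, F) = -2*F*(-2) - X = 4*F - X = -X + 4*F)
o(E) = 2*E (o(E) = -2*E + 4*E = 2*E)
B(n, I) = 27 - 3*I (B(n, I) = 3*(9 - I) = 27 - 3*I)
(B(1, 8) + o(2 + 1))² = ((27 - 3*8) + 2*(2 + 1))² = ((27 - 24) + 2*3)² = (3 + 6)² = 9² = 81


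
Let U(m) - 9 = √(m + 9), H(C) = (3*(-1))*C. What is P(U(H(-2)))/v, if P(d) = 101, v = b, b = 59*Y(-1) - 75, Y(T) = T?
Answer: -101/134 ≈ -0.75373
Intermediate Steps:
H(C) = -3*C
U(m) = 9 + √(9 + m) (U(m) = 9 + √(m + 9) = 9 + √(9 + m))
b = -134 (b = 59*(-1) - 75 = -59 - 75 = -134)
v = -134
P(U(H(-2)))/v = 101/(-134) = 101*(-1/134) = -101/134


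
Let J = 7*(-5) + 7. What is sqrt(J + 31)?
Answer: sqrt(3) ≈ 1.7320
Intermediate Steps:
J = -28 (J = -35 + 7 = -28)
sqrt(J + 31) = sqrt(-28 + 31) = sqrt(3)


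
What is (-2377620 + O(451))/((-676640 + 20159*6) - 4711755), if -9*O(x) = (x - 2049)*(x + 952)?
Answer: 19156586/47406969 ≈ 0.40409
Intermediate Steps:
O(x) = -(-2049 + x)*(952 + x)/9 (O(x) = -(x - 2049)*(x + 952)/9 = -(-2049 + x)*(952 + x)/9)
(-2377620 + O(451))/((-676640 + 20159*6) - 4711755) = (-2377620 + (650216/3 - ⅑*451² + (1097/9)*451))/((-676640 + 20159*6) - 4711755) = (-2377620 + (650216/3 - ⅑*203401 + 494747/9))/((-676640 + 120954) - 4711755) = (-2377620 + (650216/3 - 203401/9 + 494747/9))/(-555686 - 4711755) = (-2377620 + 2241994/9)/(-5267441) = -19156586/9*(-1/5267441) = 19156586/47406969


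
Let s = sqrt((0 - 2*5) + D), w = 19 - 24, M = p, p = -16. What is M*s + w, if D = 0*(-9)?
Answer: -5 - 16*I*sqrt(10) ≈ -5.0 - 50.596*I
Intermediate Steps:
M = -16
w = -5
D = 0
s = I*sqrt(10) (s = sqrt((0 - 2*5) + 0) = sqrt((0 - 10) + 0) = sqrt(-10 + 0) = sqrt(-10) = I*sqrt(10) ≈ 3.1623*I)
M*s + w = -16*I*sqrt(10) - 5 = -5 - 16*I*sqrt(10)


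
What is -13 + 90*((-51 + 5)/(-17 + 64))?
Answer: -4751/47 ≈ -101.09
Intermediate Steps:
-13 + 90*((-51 + 5)/(-17 + 64)) = -13 + 90*(-46/47) = -13 - 4140/47 = -4751/47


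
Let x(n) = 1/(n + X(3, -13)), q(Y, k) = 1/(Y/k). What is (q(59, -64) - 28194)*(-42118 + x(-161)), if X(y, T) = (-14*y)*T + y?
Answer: 13592359719165/11446 ≈ 1.1875e+9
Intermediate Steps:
q(Y, k) = k/Y
X(y, T) = y - 14*T*y (X(y, T) = -14*T*y + y = y - 14*T*y)
x(n) = 1/(549 + n) (x(n) = 1/(n + 3*(1 - 14*(-13))) = 1/(n + 3*(1 + 182)) = 1/(n + 3*183) = 1/(n + 549) = 1/(549 + n))
(q(59, -64) - 28194)*(-42118 + x(-161)) = (-64/59 - 28194)*(-42118 + 1/(549 - 161)) = (-64*1/59 - 28194)*(-42118 + 1/388) = (-64/59 - 28194)*(-42118 + 1/388) = -1663510/59*(-16341783/388) = 13592359719165/11446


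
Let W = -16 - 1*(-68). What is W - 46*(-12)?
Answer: 604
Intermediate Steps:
W = 52 (W = -16 + 68 = 52)
W - 46*(-12) = 52 - 46*(-12) = 52 + 552 = 604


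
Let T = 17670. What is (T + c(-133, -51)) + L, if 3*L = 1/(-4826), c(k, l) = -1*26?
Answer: 255449831/14478 ≈ 17644.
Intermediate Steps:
c(k, l) = -26
L = -1/14478 (L = (⅓)/(-4826) = (⅓)*(-1/4826) = -1/14478 ≈ -6.9070e-5)
(T + c(-133, -51)) + L = (17670 - 26) - 1/14478 = 17644 - 1/14478 = 255449831/14478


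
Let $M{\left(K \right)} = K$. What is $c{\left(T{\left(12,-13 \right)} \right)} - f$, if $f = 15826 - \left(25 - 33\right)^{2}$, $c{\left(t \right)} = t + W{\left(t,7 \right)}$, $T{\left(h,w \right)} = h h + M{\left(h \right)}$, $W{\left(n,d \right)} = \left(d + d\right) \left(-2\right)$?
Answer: $-15634$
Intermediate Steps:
$W{\left(n,d \right)} = - 4 d$ ($W{\left(n,d \right)} = 2 d \left(-2\right) = - 4 d$)
$T{\left(h,w \right)} = h + h^{2}$ ($T{\left(h,w \right)} = h h + h = h^{2} + h = h + h^{2}$)
$c{\left(t \right)} = -28 + t$ ($c{\left(t \right)} = t - 28 = -28 + t$)
$f = 15762$ ($f = 15826 - \left(-8\right)^{2} = 15826 - 64 = 15762$)
$c{\left(T{\left(12,-13 \right)} \right)} - f = \left(-28 + 12 \left(1 + 12\right)\right) - 15762 = \left(-28 + 12 \cdot 13\right) - 15762 = \left(-28 + 156\right) - 15762 = 128 - 15762 = -15634$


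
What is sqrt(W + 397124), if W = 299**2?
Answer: 5*sqrt(19461) ≈ 697.51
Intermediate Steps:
W = 89401
sqrt(W + 397124) = sqrt(89401 + 397124) = sqrt(486525) = 5*sqrt(19461)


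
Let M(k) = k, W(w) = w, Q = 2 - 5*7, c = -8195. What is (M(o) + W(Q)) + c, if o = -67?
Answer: -8295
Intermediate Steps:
Q = -33 (Q = 2 - 35 = -33)
(M(o) + W(Q)) + c = (-67 - 33) - 8195 = -100 - 8195 = -8295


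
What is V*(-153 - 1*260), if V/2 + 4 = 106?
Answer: -84252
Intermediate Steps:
V = 204 (V = -8 + 2*106 = -8 + 212 = 204)
V*(-153 - 1*260) = 204*(-153 - 1*260) = 204*(-153 - 260) = 204*(-413) = -84252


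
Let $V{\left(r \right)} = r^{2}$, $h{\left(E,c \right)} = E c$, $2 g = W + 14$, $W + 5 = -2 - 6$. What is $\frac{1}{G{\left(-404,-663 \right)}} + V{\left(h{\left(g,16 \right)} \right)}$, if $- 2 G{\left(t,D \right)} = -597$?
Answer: $\frac{38210}{597} \approx 64.003$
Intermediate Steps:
$G{\left(t,D \right)} = \frac{597}{2}$ ($G{\left(t,D \right)} = \left(- \frac{1}{2}\right) \left(-597\right) = \frac{597}{2}$)
$W = -13$ ($W = -5 - 8 = -13$)
$g = \frac{1}{2}$ ($g = \frac{-13 + 14}{2} = \frac{1}{2} \cdot 1 = \frac{1}{2} \approx 0.5$)
$\frac{1}{G{\left(-404,-663 \right)}} + V{\left(h{\left(g,16 \right)} \right)} = \frac{1}{\frac{597}{2}} + \left(\frac{1}{2} \cdot 16\right)^{2} = \frac{2}{597} + 8^{2} = \frac{2}{597} + 64 = \frac{38210}{597}$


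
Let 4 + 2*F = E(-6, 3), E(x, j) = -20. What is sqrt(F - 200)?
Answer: 2*I*sqrt(53) ≈ 14.56*I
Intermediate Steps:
F = -12 (F = -2 + (1/2)*(-20) = -2 - 10 = -12)
sqrt(F - 200) = sqrt(-12 - 200) = sqrt(-212) = 2*I*sqrt(53)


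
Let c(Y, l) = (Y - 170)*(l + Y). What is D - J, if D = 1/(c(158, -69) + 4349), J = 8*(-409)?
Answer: 10735433/3281 ≈ 3272.0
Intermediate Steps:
c(Y, l) = (-170 + Y)*(Y + l)
J = -3272
D = 1/3281 (D = 1/((158² - 170*158 - 170*(-69) + 158*(-69)) + 4349) = 1/((24964 - 26860 + 11730 - 10902) + 4349) = 1/(-1068 + 4349) = 1/3281 ≈ 0.00030479)
D - J = 1/3281 - 1*(-3272) = 1/3281 + 3272 = 10735433/3281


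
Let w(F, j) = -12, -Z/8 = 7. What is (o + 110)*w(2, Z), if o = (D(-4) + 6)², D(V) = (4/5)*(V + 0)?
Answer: -35352/25 ≈ -1414.1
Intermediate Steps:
Z = -56 (Z = -8*7 = -56)
D(V) = 4*V/5 (D(V) = (4*(⅕))*V = 4*V/5)
o = 196/25 (o = ((⅘)*(-4) + 6)² = (-16/5 + 6)² = (14/5)² = 196/25 ≈ 7.8400)
(o + 110)*w(2, Z) = (196/25 + 110)*(-12) = (2946/25)*(-12) = -35352/25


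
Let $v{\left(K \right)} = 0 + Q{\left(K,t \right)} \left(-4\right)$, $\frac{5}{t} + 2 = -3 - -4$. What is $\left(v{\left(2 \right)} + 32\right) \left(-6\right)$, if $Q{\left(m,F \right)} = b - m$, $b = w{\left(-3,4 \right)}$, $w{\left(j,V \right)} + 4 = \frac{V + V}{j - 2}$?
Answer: $- \frac{1872}{5} \approx -374.4$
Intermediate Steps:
$w{\left(j,V \right)} = -4 + \frac{2 V}{-2 + j}$ ($w{\left(j,V \right)} = -4 + \frac{V + V}{j - 2} = -4 + \frac{2 V}{-2 + j}$)
$b = - \frac{28}{5}$ ($b = \frac{2 \left(4 + 4 - -6\right)}{-2 - 3} = \frac{2 \left(4 + 4 + 6\right)}{-5} = 2 \left(- \frac{1}{5}\right) 14 = - \frac{28}{5} \approx -5.6$)
$t = -5$ ($t = \frac{5}{-2 - -1} = \frac{5}{-2 + \left(-3 + 4\right)} = \frac{5}{-2 + 1} = \frac{5}{-1} = 5 \left(-1\right) = -5$)
$Q{\left(m,F \right)} = - \frac{28}{5} - m$
$v{\left(K \right)} = \frac{112}{5} + 4 K$ ($v{\left(K \right)} = 0 + \left(- \frac{28}{5} - K\right) \left(-4\right) = 0 + \left(\frac{112}{5} + 4 K\right) = \frac{112}{5} + 4 K$)
$\left(v{\left(2 \right)} + 32\right) \left(-6\right) = \left(\left(\frac{112}{5} + 4 \cdot 2\right) + 32\right) \left(-6\right) = \left(\left(\frac{112}{5} + 8\right) + 32\right) \left(-6\right) = \left(\frac{152}{5} + 32\right) \left(-6\right) = \frac{312}{5} \left(-6\right) = - \frac{1872}{5}$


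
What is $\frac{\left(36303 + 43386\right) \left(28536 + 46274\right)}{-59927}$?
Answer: $- \frac{5961534090}{59927} \approx -99480.0$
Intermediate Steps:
$\frac{\left(36303 + 43386\right) \left(28536 + 46274\right)}{-59927} = 79689 \cdot 74810 \left(- \frac{1}{59927}\right) = 5961534090 \left(- \frac{1}{59927}\right) = - \frac{5961534090}{59927}$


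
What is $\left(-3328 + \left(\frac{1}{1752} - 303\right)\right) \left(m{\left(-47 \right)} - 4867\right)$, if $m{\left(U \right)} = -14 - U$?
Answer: $\frac{15375772087}{876} \approx 1.7552 \cdot 10^{7}$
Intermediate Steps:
$\left(-3328 + \left(\frac{1}{1752} - 303\right)\right) \left(m{\left(-47 \right)} - 4867\right) = \left(-3328 + \left(\frac{1}{1752} - 303\right)\right) \left(\left(-14 - -47\right) - 4867\right) = \left(-3328 + \left(\frac{1}{1752} - 303\right)\right) \left(\left(-14 + 47\right) - 4867\right) = \left(-3328 - \frac{530855}{1752}\right) \left(33 - 4867\right) = \left(- \frac{6361511}{1752}\right) \left(-4834\right) = \frac{15375772087}{876}$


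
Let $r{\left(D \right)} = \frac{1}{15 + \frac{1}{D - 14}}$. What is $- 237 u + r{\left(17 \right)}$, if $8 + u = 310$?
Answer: $- \frac{3292401}{46} \approx -71574.0$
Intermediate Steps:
$u = 302$ ($u = -8 + 310 = 302$)
$r{\left(D \right)} = \frac{1}{15 + \frac{1}{-14 + D}}$
$- 237 u + r{\left(17 \right)} = \left(-237\right) 302 + \frac{-14 + 17}{-209 + 15 \cdot 17} = -71574 + \frac{1}{-209 + 255} \cdot 3 = -71574 + \frac{1}{46} \cdot 3 = -71574 + \frac{3}{46} = - \frac{3292401}{46}$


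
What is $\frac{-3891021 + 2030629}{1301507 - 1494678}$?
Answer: $\frac{1860392}{193171} \approx 9.6308$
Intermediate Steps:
$\frac{-3891021 + 2030629}{1301507 - 1494678} = - \frac{1860392}{-193171} = \left(-1860392\right) \left(- \frac{1}{193171}\right) = \frac{1860392}{193171}$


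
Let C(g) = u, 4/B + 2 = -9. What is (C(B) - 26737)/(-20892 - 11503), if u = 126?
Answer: 26611/32395 ≈ 0.82145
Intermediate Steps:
B = -4/11 (B = 4/(-2 - 9) = 4/(-11) = 4*(-1/11) = -4/11 ≈ -0.36364)
C(g) = 126
(C(B) - 26737)/(-20892 - 11503) = (126 - 26737)/(-20892 - 11503) = -26611/(-32395) = -26611*(-1/32395) = 26611/32395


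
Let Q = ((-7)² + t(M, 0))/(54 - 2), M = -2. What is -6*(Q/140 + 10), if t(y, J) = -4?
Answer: -43707/728 ≈ -60.037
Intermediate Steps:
Q = 45/52 (Q = ((-7)² - 4)/(54 - 2) = (49 - 4)/52 = 45*(1/52) = 45/52 ≈ 0.86539)
-6*(Q/140 + 10) = -6*((45/52)/140 + 10) = -6*((45/52)*(1/140) + 10) = -6*(9/1456 + 10) = -6*14569/1456 = -43707/728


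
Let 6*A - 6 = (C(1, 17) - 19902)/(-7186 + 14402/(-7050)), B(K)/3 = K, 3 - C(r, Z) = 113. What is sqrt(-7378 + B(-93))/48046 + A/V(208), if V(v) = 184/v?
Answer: 964467426/582770573 + I*sqrt(7657)/48046 ≈ 1.655 + 0.0018213*I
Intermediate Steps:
C(r, Z) = -110 (C(r, Z) = 3 - 1*113 = 3 - 113 = -110)
B(K) = 3*K
A = 37094901/25337851 (A = 1 + ((-110 - 19902)/(-7186 + 14402/(-7050)))/6 = 1 + (-20012/(-7186 + 14402*(-1/7050)))/6 = 1 + (-20012/(-7186 - 7201/3525))/6 = 1 + (-20012/(-25337851/3525))/6 = 1 + (-20012*(-3525/25337851))/6 = 1 + (1/6)*(70542300/25337851) = 1 + 11757050/25337851 = 37094901/25337851 ≈ 1.4640)
sqrt(-7378 + B(-93))/48046 + A/V(208) = sqrt(-7378 + 3*(-93))/48046 + 37094901/(25337851*((184/208))) = sqrt(-7378 - 279)*(1/48046) + 37094901/(25337851*((184*(1/208)))) = sqrt(-7657)*(1/48046) + 37094901/(25337851*(23/26)) = (I*sqrt(7657))*(1/48046) + (37094901/25337851)*(26/23) = I*sqrt(7657)/48046 + 964467426/582770573 = 964467426/582770573 + I*sqrt(7657)/48046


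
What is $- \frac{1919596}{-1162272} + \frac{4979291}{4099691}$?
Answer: $\frac{3414260238497}{1191239014488} \approx 2.8661$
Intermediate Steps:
$- \frac{1919596}{-1162272} + \frac{4979291}{4099691} = \left(-1919596\right) \left(- \frac{1}{1162272}\right) + 4979291 \cdot \frac{1}{4099691} = \frac{479899}{290568} + \frac{4979291}{4099691} = \frac{3414260238497}{1191239014488}$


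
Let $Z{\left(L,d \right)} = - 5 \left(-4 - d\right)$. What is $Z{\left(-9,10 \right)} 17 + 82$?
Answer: $1272$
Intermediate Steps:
$Z{\left(L,d \right)} = 20 + 5 d$
$Z{\left(-9,10 \right)} 17 + 82 = \left(20 + 5 \cdot 10\right) 17 + 82 = \left(20 + 50\right) 17 + 82 = 70 \cdot 17 + 82 = 1190 + 82 = 1272$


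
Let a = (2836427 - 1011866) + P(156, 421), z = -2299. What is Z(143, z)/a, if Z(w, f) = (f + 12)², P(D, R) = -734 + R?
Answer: 5230369/1824248 ≈ 2.8671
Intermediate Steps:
Z(w, f) = (12 + f)²
a = 1824248 (a = (2836427 - 1011866) + (-734 + 421) = 1824561 - 313 = 1824248)
Z(143, z)/a = (12 - 2299)²/1824248 = (-2287)²*(1/1824248) = 5230369*(1/1824248) = 5230369/1824248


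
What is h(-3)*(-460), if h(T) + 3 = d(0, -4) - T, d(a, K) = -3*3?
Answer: 4140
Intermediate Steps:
d(a, K) = -9
h(T) = -12 - T (h(T) = -3 + (-9 - T) = -12 - T)
h(-3)*(-460) = (-12 - 1*(-3))*(-460) = (-12 + 3)*(-460) = -9*(-460) = 4140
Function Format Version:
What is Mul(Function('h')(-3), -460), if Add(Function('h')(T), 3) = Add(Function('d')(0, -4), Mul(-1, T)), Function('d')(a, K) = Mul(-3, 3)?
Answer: 4140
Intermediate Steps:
Function('d')(a, K) = -9
Function('h')(T) = Add(-12, Mul(-1, T)) (Function('h')(T) = Add(-3, Add(-9, Mul(-1, T))) = Add(-12, Mul(-1, T)))
Mul(Function('h')(-3), -460) = Mul(Add(-12, Mul(-1, -3)), -460) = Mul(Add(-12, 3), -460) = Mul(-9, -460) = 4140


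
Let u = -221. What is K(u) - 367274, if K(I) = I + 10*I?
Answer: -369705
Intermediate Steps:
K(I) = 11*I
K(u) - 367274 = 11*(-221) - 367274 = -2431 - 367274 = -369705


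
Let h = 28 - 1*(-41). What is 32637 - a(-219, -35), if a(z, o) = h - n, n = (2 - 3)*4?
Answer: 32564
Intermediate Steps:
h = 69 (h = 28 + 41 = 69)
n = -4 (n = -1*4 = -4)
a(z, o) = 73 (a(z, o) = 69 - 1*(-4) = 69 + 4 = 73)
32637 - a(-219, -35) = 32637 - 1*73 = 32637 - 73 = 32564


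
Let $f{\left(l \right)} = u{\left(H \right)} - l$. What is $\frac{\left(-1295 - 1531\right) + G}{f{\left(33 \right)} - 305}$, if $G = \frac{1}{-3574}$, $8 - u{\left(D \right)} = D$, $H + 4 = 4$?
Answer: $\frac{2020025}{235884} \approx 8.5636$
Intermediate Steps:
$H = 0$ ($H = -4 + 4 = 0$)
$u{\left(D \right)} = 8 - D$
$f{\left(l \right)} = 8 - l$ ($f{\left(l \right)} = \left(8 - 0\right) - l = \left(8 + 0\right) - l = 8 - l$)
$G = - \frac{1}{3574} \approx -0.0002798$
$\frac{\left(-1295 - 1531\right) + G}{f{\left(33 \right)} - 305} = \frac{\left(-1295 - 1531\right) - \frac{1}{3574}}{\left(8 - 33\right) - 305} = \frac{-2826 - \frac{1}{3574}}{\left(8 - 33\right) - 305} = - \frac{10100125}{3574 \left(-25 - 305\right)} = - \frac{10100125}{3574 \left(-330\right)} = \left(- \frac{10100125}{3574}\right) \left(- \frac{1}{330}\right) = \frac{2020025}{235884}$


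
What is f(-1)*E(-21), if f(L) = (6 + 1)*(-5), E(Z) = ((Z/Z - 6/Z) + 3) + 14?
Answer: -640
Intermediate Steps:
E(Z) = 18 - 6/Z (E(Z) = ((1 - 6/Z) + 3) + 14 = (4 - 6/Z) + 14 = 18 - 6/Z)
f(L) = -35 (f(L) = 7*(-5) = -35)
f(-1)*E(-21) = -35*(18 - 6/(-21)) = -35*(18 - 6*(-1/21)) = -35*(18 + 2/7) = -35*128/7 = -640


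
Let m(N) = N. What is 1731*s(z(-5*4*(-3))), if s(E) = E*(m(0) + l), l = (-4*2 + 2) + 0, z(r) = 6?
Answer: -62316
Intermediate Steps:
l = -6 (l = (-8 + 2) + 0 = -6 + 0 = -6)
s(E) = -6*E (s(E) = E*(0 - 6) = E*(-6) = -6*E)
1731*s(z(-5*4*(-3))) = 1731*(-6*6) = 1731*(-36) = -62316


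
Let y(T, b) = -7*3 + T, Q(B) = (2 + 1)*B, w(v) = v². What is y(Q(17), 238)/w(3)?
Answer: 10/3 ≈ 3.3333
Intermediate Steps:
Q(B) = 3*B
y(T, b) = -21 + T
y(Q(17), 238)/w(3) = (-21 + 3*17)/(3²) = (-21 + 51)/9 = 30*(⅑) = 10/3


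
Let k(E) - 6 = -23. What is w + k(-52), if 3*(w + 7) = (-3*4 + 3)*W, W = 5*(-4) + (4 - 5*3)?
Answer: 69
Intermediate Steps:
k(E) = -17 (k(E) = 6 - 23 = -17)
W = -31 (W = -20 + (4 - 15) = -20 - 11 = -31)
w = 86 (w = -7 + ((-3*4 + 3)*(-31))/3 = -7 + ((-12 + 3)*(-31))/3 = -7 + (-9*(-31))/3 = -7 + (⅓)*279 = -7 + 93 = 86)
w + k(-52) = 86 - 17 = 69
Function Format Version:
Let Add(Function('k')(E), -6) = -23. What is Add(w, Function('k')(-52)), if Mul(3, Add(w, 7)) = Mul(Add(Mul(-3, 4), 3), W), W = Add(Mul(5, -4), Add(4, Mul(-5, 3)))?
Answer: 69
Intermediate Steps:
Function('k')(E) = -17 (Function('k')(E) = Add(6, -23) = -17)
W = -31 (W = Add(-20, Add(4, -15)) = Add(-20, -11) = -31)
w = 86 (w = Add(-7, Mul(Rational(1, 3), Mul(Add(Mul(-3, 4), 3), -31))) = Add(-7, Mul(Rational(1, 3), Mul(Add(-12, 3), -31))) = Add(-7, Mul(Rational(1, 3), Mul(-9, -31))) = Add(-7, Mul(Rational(1, 3), 279)) = Add(-7, 93) = 86)
Add(w, Function('k')(-52)) = Add(86, -17) = 69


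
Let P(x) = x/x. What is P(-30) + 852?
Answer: 853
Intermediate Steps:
P(x) = 1
P(-30) + 852 = 1 + 852 = 853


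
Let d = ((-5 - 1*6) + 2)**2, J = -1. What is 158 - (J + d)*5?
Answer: -242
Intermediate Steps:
d = 81 (d = ((-5 - 6) + 2)**2 = (-11 + 2)**2 = (-9)**2 = 81)
158 - (J + d)*5 = 158 - (-1 + 81)*5 = 158 - 80*5 = 158 - 1*400 = 158 - 400 = -242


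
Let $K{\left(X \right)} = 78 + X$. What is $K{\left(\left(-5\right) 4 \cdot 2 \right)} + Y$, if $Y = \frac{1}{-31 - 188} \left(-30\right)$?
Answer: $\frac{2784}{73} \approx 38.137$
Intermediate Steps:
$Y = \frac{10}{73}$ ($Y = \frac{1}{-219} \left(-30\right) = \left(- \frac{1}{219}\right) \left(-30\right) = \frac{10}{73} \approx 0.13699$)
$K{\left(\left(-5\right) 4 \cdot 2 \right)} + Y = \left(78 + \left(-5\right) 4 \cdot 2\right) + \frac{10}{73} = \left(78 - 40\right) + \frac{10}{73} = 38 + \frac{10}{73} = \frac{2784}{73}$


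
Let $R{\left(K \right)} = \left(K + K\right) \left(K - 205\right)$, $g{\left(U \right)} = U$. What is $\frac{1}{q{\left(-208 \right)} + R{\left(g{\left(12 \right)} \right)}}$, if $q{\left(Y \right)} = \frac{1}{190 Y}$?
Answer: $- \frac{39520}{183056641} \approx -0.00021589$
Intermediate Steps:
$R{\left(K \right)} = 2 K \left(-205 + K\right)$
$q{\left(Y \right)} = \frac{1}{190 Y}$
$\frac{1}{q{\left(-208 \right)} + R{\left(g{\left(12 \right)} \right)}} = \frac{1}{\frac{1}{190 \left(-208\right)} + 2 \cdot 12 \left(-205 + 12\right)} = \frac{1}{\frac{1}{190} \left(- \frac{1}{208}\right) + 2 \cdot 12 \left(-193\right)} = \frac{1}{- \frac{1}{39520} - 4632} = \frac{1}{- \frac{183056641}{39520}} = - \frac{39520}{183056641}$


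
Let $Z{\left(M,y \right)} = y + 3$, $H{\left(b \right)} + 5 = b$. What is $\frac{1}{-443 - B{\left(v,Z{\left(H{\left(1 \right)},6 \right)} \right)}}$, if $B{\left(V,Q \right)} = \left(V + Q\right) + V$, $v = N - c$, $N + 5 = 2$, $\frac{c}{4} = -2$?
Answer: $- \frac{1}{462} \approx -0.0021645$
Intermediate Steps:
$c = -8$ ($c = 4 \left(-2\right) = -8$)
$N = -3$ ($N = -5 + 2 = -3$)
$H{\left(b \right)} = -5 + b$
$v = 5$ ($v = -3 - -8 = -3 + 8 = 5$)
$Z{\left(M,y \right)} = 3 + y$
$B{\left(V,Q \right)} = Q + 2 V$ ($B{\left(V,Q \right)} = \left(Q + V\right) + V = Q + 2 V$)
$\frac{1}{-443 - B{\left(v,Z{\left(H{\left(1 \right)},6 \right)} \right)}} = \frac{1}{-443 - \left(\left(3 + 6\right) + 2 \cdot 5\right)} = \frac{1}{-443 - \left(9 + 10\right)} = \frac{1}{-443 - 19} = \frac{1}{-462} = - \frac{1}{462}$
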